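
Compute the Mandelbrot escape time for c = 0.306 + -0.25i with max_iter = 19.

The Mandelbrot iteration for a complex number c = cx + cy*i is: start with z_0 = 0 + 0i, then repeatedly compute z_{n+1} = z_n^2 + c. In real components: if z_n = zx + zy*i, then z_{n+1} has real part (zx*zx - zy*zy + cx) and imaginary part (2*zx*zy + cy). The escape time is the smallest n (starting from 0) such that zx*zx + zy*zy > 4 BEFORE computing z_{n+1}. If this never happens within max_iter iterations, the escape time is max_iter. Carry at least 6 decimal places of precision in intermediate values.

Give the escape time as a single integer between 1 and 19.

z_0 = 0 + 0i, c = 0.3060 + -0.2500i
Iter 1: z = 0.3060 + -0.2500i, |z|^2 = 0.1561
Iter 2: z = 0.3371 + -0.4030i, |z|^2 = 0.2761
Iter 3: z = 0.2573 + -0.5217i, |z|^2 = 0.3384
Iter 4: z = 0.1000 + -0.5184i, |z|^2 = 0.2788
Iter 5: z = 0.0472 + -0.3537i, |z|^2 = 0.1273
Iter 6: z = 0.1832 + -0.2834i, |z|^2 = 0.1139
Iter 7: z = 0.2592 + -0.3538i, |z|^2 = 0.1924
Iter 8: z = 0.2480 + -0.4334i, |z|^2 = 0.2494
Iter 9: z = 0.1796 + -0.4650i, |z|^2 = 0.2485
Iter 10: z = 0.1220 + -0.4171i, |z|^2 = 0.1888
Iter 11: z = 0.1469 + -0.3518i, |z|^2 = 0.1454
Iter 12: z = 0.2038 + -0.3534i, |z|^2 = 0.1664
Iter 13: z = 0.2227 + -0.3941i, |z|^2 = 0.2049
Iter 14: z = 0.2003 + -0.4255i, |z|^2 = 0.2212
Iter 15: z = 0.1651 + -0.4204i, |z|^2 = 0.2040
Iter 16: z = 0.1565 + -0.3888i, |z|^2 = 0.1757
Iter 17: z = 0.1793 + -0.3717i, |z|^2 = 0.1703
Iter 18: z = 0.2000 + -0.3833i, |z|^2 = 0.1869

Answer: 19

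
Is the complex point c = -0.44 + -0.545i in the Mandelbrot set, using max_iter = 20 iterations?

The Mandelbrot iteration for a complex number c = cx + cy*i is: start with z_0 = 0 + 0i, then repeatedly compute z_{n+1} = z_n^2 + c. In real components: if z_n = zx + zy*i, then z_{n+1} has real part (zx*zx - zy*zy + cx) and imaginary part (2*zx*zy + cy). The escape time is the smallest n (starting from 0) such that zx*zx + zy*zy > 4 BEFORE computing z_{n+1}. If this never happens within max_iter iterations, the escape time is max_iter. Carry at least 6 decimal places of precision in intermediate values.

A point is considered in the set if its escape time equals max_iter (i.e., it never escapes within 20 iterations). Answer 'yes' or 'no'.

Answer: yes

Derivation:
z_0 = 0 + 0i, c = -0.4400 + -0.5450i
Iter 1: z = -0.4400 + -0.5450i, |z|^2 = 0.4906
Iter 2: z = -0.5434 + -0.0654i, |z|^2 = 0.2996
Iter 3: z = -0.1490 + -0.4739i, |z|^2 = 0.2468
Iter 4: z = -0.6424 + -0.4038i, |z|^2 = 0.5757
Iter 5: z = -0.1904 + -0.0262i, |z|^2 = 0.0369
Iter 6: z = -0.4044 + -0.5350i, |z|^2 = 0.4498
Iter 7: z = -0.5627 + -0.1122i, |z|^2 = 0.3292
Iter 8: z = -0.1360 + -0.4187i, |z|^2 = 0.1938
Iter 9: z = -0.5968 + -0.4311i, |z|^2 = 0.5421
Iter 10: z = -0.2697 + -0.0304i, |z|^2 = 0.0736
Iter 11: z = -0.3682 + -0.5286i, |z|^2 = 0.4150
Iter 12: z = -0.5839 + -0.1557i, |z|^2 = 0.3651
Iter 13: z = -0.1234 + -0.3632i, |z|^2 = 0.1471
Iter 14: z = -0.5567 + -0.4554i, |z|^2 = 0.5173
Iter 15: z = -0.3375 + -0.0380i, |z|^2 = 0.1154
Iter 16: z = -0.3275 + -0.5194i, |z|^2 = 0.3770
Iter 17: z = -0.6025 + -0.2048i, |z|^2 = 0.4049
Iter 18: z = -0.1190 + -0.2982i, |z|^2 = 0.1031
Iter 19: z = -0.5148 + -0.4740i, |z|^2 = 0.4897
Did not escape in 20 iterations → in set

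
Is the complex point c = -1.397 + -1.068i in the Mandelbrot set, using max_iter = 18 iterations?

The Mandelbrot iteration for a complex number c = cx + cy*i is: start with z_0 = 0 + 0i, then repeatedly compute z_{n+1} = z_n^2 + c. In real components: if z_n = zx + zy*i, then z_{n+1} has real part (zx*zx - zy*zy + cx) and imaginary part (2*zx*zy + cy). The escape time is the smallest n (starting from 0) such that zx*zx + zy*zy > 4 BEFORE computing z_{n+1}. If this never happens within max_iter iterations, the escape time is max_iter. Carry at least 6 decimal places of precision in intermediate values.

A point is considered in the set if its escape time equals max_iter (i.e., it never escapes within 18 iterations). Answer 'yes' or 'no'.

z_0 = 0 + 0i, c = -1.3970 + -1.0680i
Iter 1: z = -1.3970 + -1.0680i, |z|^2 = 3.0922
Iter 2: z = -0.5860 + 1.9160i, |z|^2 = 4.0144
Escaped at iteration 2

Answer: no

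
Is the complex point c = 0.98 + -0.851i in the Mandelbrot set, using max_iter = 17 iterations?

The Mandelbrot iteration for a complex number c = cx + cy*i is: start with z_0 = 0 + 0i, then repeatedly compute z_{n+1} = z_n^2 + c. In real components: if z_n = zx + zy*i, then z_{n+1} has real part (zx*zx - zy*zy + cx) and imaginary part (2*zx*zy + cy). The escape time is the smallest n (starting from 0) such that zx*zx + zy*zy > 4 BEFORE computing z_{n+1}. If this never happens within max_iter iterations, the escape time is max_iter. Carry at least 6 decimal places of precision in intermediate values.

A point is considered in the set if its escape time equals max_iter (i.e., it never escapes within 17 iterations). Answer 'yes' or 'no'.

Answer: no

Derivation:
z_0 = 0 + 0i, c = 0.9800 + -0.8510i
Iter 1: z = 0.9800 + -0.8510i, |z|^2 = 1.6846
Iter 2: z = 1.2162 + -2.5190i, |z|^2 = 7.8243
Escaped at iteration 2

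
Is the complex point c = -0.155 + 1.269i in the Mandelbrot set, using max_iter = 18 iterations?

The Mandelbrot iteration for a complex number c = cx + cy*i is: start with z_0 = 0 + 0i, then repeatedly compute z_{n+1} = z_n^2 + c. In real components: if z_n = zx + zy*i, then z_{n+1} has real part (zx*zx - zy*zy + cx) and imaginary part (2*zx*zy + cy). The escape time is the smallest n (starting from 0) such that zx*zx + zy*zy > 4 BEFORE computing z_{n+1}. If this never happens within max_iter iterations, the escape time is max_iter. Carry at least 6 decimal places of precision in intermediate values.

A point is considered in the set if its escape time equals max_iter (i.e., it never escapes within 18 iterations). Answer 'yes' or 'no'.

z_0 = 0 + 0i, c = -0.1550 + 1.2690i
Iter 1: z = -0.1550 + 1.2690i, |z|^2 = 1.6344
Iter 2: z = -1.7413 + 0.8756i, |z|^2 = 3.7989
Iter 3: z = 2.1106 + -1.7805i, |z|^2 = 7.6245
Escaped at iteration 3

Answer: no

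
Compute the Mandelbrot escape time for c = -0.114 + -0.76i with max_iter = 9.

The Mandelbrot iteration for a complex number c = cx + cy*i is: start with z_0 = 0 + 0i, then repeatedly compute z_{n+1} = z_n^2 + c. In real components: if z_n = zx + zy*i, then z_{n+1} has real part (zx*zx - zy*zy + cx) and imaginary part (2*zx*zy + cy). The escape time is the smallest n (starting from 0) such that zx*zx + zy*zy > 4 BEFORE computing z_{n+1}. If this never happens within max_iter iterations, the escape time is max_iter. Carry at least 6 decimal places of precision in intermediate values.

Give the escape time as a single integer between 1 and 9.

z_0 = 0 + 0i, c = -0.1140 + -0.7600i
Iter 1: z = -0.1140 + -0.7600i, |z|^2 = 0.5906
Iter 2: z = -0.6786 + -0.5867i, |z|^2 = 0.8047
Iter 3: z = 0.0023 + 0.0363i, |z|^2 = 0.0013
Iter 4: z = -0.1153 + -0.7598i, |z|^2 = 0.5906
Iter 5: z = -0.6781 + -0.5848i, |z|^2 = 0.8017
Iter 6: z = 0.0038 + 0.0330i, |z|^2 = 0.0011
Iter 7: z = -0.1151 + -0.7597i, |z|^2 = 0.5905
Iter 8: z = -0.6780 + -0.5851i, |z|^2 = 0.8020

Answer: 9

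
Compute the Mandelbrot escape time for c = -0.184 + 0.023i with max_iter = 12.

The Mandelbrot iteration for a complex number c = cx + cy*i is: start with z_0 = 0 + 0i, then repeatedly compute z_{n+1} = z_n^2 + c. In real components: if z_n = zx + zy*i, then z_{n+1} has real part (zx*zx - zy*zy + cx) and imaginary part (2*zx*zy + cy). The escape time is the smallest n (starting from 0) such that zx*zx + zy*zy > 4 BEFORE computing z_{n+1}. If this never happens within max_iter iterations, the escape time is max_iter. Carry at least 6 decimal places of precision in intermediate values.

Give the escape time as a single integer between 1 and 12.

z_0 = 0 + 0i, c = -0.1840 + 0.0230i
Iter 1: z = -0.1840 + 0.0230i, |z|^2 = 0.0344
Iter 2: z = -0.1507 + 0.0145i, |z|^2 = 0.0229
Iter 3: z = -0.1615 + 0.0186i, |z|^2 = 0.0264
Iter 4: z = -0.1583 + 0.0170i, |z|^2 = 0.0253
Iter 5: z = -0.1592 + 0.0176i, |z|^2 = 0.0257
Iter 6: z = -0.1590 + 0.0174i, |z|^2 = 0.0256
Iter 7: z = -0.1590 + 0.0175i, |z|^2 = 0.0256
Iter 8: z = -0.1590 + 0.0174i, |z|^2 = 0.0256
Iter 9: z = -0.1590 + 0.0175i, |z|^2 = 0.0256
Iter 10: z = -0.1590 + 0.0174i, |z|^2 = 0.0256
Iter 11: z = -0.1590 + 0.0175i, |z|^2 = 0.0256

Answer: 12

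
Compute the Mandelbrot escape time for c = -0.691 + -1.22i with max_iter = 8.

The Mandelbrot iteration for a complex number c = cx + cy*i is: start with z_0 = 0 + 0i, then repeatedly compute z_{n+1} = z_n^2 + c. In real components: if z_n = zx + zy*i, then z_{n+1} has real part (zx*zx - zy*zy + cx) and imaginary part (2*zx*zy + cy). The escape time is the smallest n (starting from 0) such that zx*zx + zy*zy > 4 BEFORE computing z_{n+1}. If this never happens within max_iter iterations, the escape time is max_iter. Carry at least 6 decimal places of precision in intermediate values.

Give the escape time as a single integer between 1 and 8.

z_0 = 0 + 0i, c = -0.6910 + -1.2200i
Iter 1: z = -0.6910 + -1.2200i, |z|^2 = 1.9659
Iter 2: z = -1.7019 + 0.4660i, |z|^2 = 3.1137
Iter 3: z = 1.9883 + -2.8063i, |z|^2 = 11.8289
Escaped at iteration 3

Answer: 3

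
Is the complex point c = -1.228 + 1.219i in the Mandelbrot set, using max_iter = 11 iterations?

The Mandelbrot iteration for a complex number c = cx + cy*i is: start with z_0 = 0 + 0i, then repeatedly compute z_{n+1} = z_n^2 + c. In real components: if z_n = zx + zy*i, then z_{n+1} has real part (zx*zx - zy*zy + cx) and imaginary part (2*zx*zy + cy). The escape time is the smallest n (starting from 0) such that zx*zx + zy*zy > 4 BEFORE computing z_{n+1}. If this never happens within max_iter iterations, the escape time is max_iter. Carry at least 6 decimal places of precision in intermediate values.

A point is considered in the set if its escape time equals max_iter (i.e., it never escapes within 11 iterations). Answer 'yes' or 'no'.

Answer: no

Derivation:
z_0 = 0 + 0i, c = -1.2280 + 1.2190i
Iter 1: z = -1.2280 + 1.2190i, |z|^2 = 2.9939
Iter 2: z = -1.2060 + -1.7749i, |z|^2 = 4.6045
Escaped at iteration 2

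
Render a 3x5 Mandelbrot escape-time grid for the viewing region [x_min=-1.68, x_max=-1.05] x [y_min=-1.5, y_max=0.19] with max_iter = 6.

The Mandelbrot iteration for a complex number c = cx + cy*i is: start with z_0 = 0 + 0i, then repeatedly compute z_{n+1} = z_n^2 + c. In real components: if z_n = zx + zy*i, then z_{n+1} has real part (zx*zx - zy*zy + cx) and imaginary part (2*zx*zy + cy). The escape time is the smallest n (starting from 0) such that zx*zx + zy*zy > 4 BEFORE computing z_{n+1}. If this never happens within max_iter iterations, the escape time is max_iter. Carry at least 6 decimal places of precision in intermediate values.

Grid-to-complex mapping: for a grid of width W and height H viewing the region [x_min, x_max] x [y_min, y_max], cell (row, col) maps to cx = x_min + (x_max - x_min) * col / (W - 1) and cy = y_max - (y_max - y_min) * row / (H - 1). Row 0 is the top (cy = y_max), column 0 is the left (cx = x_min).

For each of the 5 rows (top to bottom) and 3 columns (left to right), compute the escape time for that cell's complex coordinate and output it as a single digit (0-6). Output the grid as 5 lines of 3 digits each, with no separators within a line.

Answer: 466
466
334
233
112

Derivation:
(row=0, col=0): c = -1.6800 + 0.1900i → escape time 4
(row=0, col=1): c = -1.3650 + 0.1900i → escape time 6
(row=0, col=2): c = -1.0500 + 0.1900i → escape time 6
(row=1, col=0): c = -1.6800 + -0.2325i → escape time 4
(row=1, col=1): c = -1.3650 + -0.2325i → escape time 6
(row=1, col=2): c = -1.0500 + -0.2325i → escape time 6
(row=2, col=0): c = -1.6800 + -0.6550i → escape time 3
(row=2, col=1): c = -1.3650 + -0.6550i → escape time 3
(row=2, col=2): c = -1.0500 + -0.6550i → escape time 4
(row=3, col=0): c = -1.6800 + -1.0775i → escape time 2
(row=3, col=1): c = -1.3650 + -1.0775i → escape time 3
(row=3, col=2): c = -1.0500 + -1.0775i → escape time 3
(row=4, col=0): c = -1.6800 + -1.5000i → escape time 1
(row=4, col=1): c = -1.3650 + -1.5000i → escape time 1
(row=4, col=2): c = -1.0500 + -1.5000i → escape time 2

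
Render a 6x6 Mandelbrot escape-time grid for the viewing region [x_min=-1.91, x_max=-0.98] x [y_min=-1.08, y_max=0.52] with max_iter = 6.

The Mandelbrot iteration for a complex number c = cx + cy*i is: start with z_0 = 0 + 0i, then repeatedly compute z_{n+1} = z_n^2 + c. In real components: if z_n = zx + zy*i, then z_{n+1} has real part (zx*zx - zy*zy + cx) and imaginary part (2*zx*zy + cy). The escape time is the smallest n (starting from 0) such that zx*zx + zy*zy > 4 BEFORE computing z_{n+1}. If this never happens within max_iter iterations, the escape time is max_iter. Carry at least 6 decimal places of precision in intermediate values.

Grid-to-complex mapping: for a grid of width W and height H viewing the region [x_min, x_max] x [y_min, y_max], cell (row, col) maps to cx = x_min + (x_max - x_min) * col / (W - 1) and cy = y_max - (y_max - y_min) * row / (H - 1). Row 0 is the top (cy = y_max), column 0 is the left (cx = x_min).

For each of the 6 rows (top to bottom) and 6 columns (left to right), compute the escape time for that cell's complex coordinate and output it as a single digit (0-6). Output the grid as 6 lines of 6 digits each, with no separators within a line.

(row=0, col=0): c = -1.9100 + 0.5200i → escape time 2
(row=0, col=1): c = -1.7240 + 0.5200i → escape time 3
(row=0, col=2): c = -1.5380 + 0.5200i → escape time 3
(row=0, col=3): c = -1.3520 + 0.5200i → escape time 3
(row=0, col=4): c = -1.1660 + 0.5200i → escape time 5
(row=0, col=5): c = -0.9800 + 0.5200i → escape time 5
(row=1, col=0): c = -1.9100 + 0.2000i → escape time 4
(row=1, col=1): c = -1.7240 + 0.2000i → escape time 4
(row=1, col=2): c = -1.5380 + 0.2000i → escape time 5
(row=1, col=3): c = -1.3520 + 0.2000i → escape time 6
(row=1, col=4): c = -1.1660 + 0.2000i → escape time 6
(row=1, col=5): c = -0.9800 + 0.2000i → escape time 6
(row=2, col=0): c = -1.9100 + -0.1200i → escape time 4
(row=2, col=1): c = -1.7240 + -0.1200i → escape time 4
(row=2, col=2): c = -1.5380 + -0.1200i → escape time 6
(row=2, col=3): c = -1.3520 + -0.1200i → escape time 6
(row=2, col=4): c = -1.1660 + -0.1200i → escape time 6
(row=2, col=5): c = -0.9800 + -0.1200i → escape time 6
(row=3, col=0): c = -1.9100 + -0.4400i → escape time 3
(row=3, col=1): c = -1.7240 + -0.4400i → escape time 3
(row=3, col=2): c = -1.5380 + -0.4400i → escape time 3
(row=3, col=3): c = -1.3520 + -0.4400i → escape time 4
(row=3, col=4): c = -1.1660 + -0.4400i → escape time 6
(row=3, col=5): c = -0.9800 + -0.4400i → escape time 6
(row=4, col=0): c = -1.9100 + -0.7600i → escape time 1
(row=4, col=1): c = -1.7240 + -0.7600i → escape time 3
(row=4, col=2): c = -1.5380 + -0.7600i → escape time 3
(row=4, col=3): c = -1.3520 + -0.7600i → escape time 3
(row=4, col=4): c = -1.1660 + -0.7600i → escape time 3
(row=4, col=5): c = -0.9800 + -0.7600i → escape time 4
(row=5, col=0): c = -1.9100 + -1.0800i → escape time 1
(row=5, col=1): c = -1.7240 + -1.0800i → escape time 1
(row=5, col=2): c = -1.5380 + -1.0800i → escape time 2
(row=5, col=3): c = -1.3520 + -1.0800i → escape time 3
(row=5, col=4): c = -1.1660 + -1.0800i → escape time 3
(row=5, col=5): c = -0.9800 + -1.0800i → escape time 3

Answer: 233355
445666
446666
333466
133334
112333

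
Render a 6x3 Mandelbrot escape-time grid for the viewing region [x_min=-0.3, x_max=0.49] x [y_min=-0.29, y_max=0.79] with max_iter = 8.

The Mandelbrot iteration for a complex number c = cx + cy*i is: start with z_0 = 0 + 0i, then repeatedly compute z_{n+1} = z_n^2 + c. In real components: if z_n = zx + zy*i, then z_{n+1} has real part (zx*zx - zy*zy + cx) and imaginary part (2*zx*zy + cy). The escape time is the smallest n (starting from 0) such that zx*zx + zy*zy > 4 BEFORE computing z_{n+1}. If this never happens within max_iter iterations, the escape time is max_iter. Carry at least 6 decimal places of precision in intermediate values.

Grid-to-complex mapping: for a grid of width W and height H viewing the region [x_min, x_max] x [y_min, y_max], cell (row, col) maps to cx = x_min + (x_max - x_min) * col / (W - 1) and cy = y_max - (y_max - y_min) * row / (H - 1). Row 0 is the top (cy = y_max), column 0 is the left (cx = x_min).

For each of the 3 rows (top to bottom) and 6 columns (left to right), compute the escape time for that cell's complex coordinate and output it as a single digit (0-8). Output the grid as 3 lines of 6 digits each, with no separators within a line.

Answer: 888543
888886
888886

Derivation:
(row=0, col=0): c = -0.3000 + 0.7900i → escape time 8
(row=0, col=1): c = -0.1420 + 0.7900i → escape time 8
(row=0, col=2): c = 0.0160 + 0.7900i → escape time 8
(row=0, col=3): c = 0.1740 + 0.7900i → escape time 5
(row=0, col=4): c = 0.3320 + 0.7900i → escape time 4
(row=0, col=5): c = 0.4900 + 0.7900i → escape time 3
(row=1, col=0): c = -0.3000 + 0.2500i → escape time 8
(row=1, col=1): c = -0.1420 + 0.2500i → escape time 8
(row=1, col=2): c = 0.0160 + 0.2500i → escape time 8
(row=1, col=3): c = 0.1740 + 0.2500i → escape time 8
(row=1, col=4): c = 0.3320 + 0.2500i → escape time 8
(row=1, col=5): c = 0.4900 + 0.2500i → escape time 6
(row=2, col=0): c = -0.3000 + -0.2900i → escape time 8
(row=2, col=1): c = -0.1420 + -0.2900i → escape time 8
(row=2, col=2): c = 0.0160 + -0.2900i → escape time 8
(row=2, col=3): c = 0.1740 + -0.2900i → escape time 8
(row=2, col=4): c = 0.3320 + -0.2900i → escape time 8
(row=2, col=5): c = 0.4900 + -0.2900i → escape time 6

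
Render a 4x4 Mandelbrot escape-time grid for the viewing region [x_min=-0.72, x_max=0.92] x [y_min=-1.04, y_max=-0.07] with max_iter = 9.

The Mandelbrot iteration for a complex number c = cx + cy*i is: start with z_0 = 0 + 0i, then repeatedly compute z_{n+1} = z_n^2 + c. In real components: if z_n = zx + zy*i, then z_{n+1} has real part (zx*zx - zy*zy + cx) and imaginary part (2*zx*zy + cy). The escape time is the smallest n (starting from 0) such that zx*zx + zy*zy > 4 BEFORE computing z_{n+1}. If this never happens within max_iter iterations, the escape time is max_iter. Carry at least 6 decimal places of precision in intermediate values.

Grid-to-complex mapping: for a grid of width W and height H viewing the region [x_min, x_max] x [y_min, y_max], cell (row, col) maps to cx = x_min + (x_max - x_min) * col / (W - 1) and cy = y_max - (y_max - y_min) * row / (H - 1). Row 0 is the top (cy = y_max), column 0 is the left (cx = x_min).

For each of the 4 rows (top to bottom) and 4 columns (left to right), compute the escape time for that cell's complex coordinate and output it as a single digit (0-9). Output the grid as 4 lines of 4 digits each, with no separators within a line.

Answer: 9993
9993
5952
3932

Derivation:
(row=0, col=0): c = -0.7200 + -0.0700i → escape time 9
(row=0, col=1): c = -0.1733 + -0.0700i → escape time 9
(row=0, col=2): c = 0.3733 + -0.0700i → escape time 9
(row=0, col=3): c = 0.9200 + -0.0700i → escape time 3
(row=1, col=0): c = -0.7200 + -0.3933i → escape time 9
(row=1, col=1): c = -0.1733 + -0.3933i → escape time 9
(row=1, col=2): c = 0.3733 + -0.3933i → escape time 9
(row=1, col=3): c = 0.9200 + -0.3933i → escape time 3
(row=2, col=0): c = -0.7200 + -0.7167i → escape time 5
(row=2, col=1): c = -0.1733 + -0.7167i → escape time 9
(row=2, col=2): c = 0.3733 + -0.7167i → escape time 5
(row=2, col=3): c = 0.9200 + -0.7167i → escape time 2
(row=3, col=0): c = -0.7200 + -1.0400i → escape time 3
(row=3, col=1): c = -0.1733 + -1.0400i → escape time 9
(row=3, col=2): c = 0.3733 + -1.0400i → escape time 3
(row=3, col=3): c = 0.9200 + -1.0400i → escape time 2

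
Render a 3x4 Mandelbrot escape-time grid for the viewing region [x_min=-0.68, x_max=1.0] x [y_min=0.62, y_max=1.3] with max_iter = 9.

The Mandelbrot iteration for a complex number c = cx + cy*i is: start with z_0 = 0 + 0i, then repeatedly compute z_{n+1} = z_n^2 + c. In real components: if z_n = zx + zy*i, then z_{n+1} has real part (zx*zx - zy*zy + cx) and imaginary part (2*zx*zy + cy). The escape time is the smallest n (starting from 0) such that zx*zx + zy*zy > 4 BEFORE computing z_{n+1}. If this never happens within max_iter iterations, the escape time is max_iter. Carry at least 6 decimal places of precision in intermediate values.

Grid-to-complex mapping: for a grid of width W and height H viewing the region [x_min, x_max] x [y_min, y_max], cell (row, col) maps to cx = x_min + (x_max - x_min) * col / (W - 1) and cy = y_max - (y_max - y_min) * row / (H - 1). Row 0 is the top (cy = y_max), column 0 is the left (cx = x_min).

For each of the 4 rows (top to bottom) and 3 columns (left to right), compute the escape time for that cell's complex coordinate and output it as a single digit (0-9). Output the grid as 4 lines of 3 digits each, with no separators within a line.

Answer: 322
342
452
692

Derivation:
(row=0, col=0): c = -0.6800 + 1.3000i → escape time 3
(row=0, col=1): c = 0.1600 + 1.3000i → escape time 2
(row=0, col=2): c = 1.0000 + 1.3000i → escape time 2
(row=1, col=0): c = -0.6800 + 1.0733i → escape time 3
(row=1, col=1): c = 0.1600 + 1.0733i → escape time 4
(row=1, col=2): c = 1.0000 + 1.0733i → escape time 2
(row=2, col=0): c = -0.6800 + 0.8467i → escape time 4
(row=2, col=1): c = 0.1600 + 0.8467i → escape time 5
(row=2, col=2): c = 1.0000 + 0.8467i → escape time 2
(row=3, col=0): c = -0.6800 + 0.6200i → escape time 6
(row=3, col=1): c = 0.1600 + 0.6200i → escape time 9
(row=3, col=2): c = 1.0000 + 0.6200i → escape time 2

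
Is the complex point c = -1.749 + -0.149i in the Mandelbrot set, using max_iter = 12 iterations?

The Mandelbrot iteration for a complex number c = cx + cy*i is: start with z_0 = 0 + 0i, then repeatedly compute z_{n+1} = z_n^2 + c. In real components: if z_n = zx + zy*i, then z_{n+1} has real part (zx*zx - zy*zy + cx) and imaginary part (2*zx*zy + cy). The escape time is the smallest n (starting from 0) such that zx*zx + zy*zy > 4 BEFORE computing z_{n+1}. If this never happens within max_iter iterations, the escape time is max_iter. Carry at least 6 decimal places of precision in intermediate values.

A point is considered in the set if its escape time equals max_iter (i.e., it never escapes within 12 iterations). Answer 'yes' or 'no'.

Answer: no

Derivation:
z_0 = 0 + 0i, c = -1.7490 + -0.1490i
Iter 1: z = -1.7490 + -0.1490i, |z|^2 = 3.0812
Iter 2: z = 1.2878 + 0.3722i, |z|^2 = 1.7970
Iter 3: z = -0.2291 + 0.8096i, |z|^2 = 0.7080
Iter 4: z = -2.3520 + -0.5200i, |z|^2 = 5.8024
Escaped at iteration 4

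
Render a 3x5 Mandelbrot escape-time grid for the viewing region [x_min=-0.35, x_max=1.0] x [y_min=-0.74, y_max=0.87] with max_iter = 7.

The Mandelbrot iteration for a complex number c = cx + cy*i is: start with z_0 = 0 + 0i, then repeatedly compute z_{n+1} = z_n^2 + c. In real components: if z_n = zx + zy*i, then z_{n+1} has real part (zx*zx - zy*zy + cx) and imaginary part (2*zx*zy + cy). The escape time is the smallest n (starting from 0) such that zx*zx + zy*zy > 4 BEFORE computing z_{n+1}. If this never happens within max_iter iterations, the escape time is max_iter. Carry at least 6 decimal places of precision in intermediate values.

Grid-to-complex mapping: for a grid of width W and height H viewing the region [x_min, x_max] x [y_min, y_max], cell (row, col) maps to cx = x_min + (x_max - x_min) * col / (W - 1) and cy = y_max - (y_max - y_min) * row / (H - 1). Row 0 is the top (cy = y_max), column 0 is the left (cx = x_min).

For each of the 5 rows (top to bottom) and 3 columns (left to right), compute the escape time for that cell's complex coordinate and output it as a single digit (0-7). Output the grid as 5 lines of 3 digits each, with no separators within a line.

Answer: 642
772
772
772
752

Derivation:
(row=0, col=0): c = -0.3500 + 0.8700i → escape time 6
(row=0, col=1): c = 0.3250 + 0.8700i → escape time 4
(row=0, col=2): c = 1.0000 + 0.8700i → escape time 2
(row=1, col=0): c = -0.3500 + 0.4675i → escape time 7
(row=1, col=1): c = 0.3250 + 0.4675i → escape time 7
(row=1, col=2): c = 1.0000 + 0.4675i → escape time 2
(row=2, col=0): c = -0.3500 + 0.0650i → escape time 7
(row=2, col=1): c = 0.3250 + 0.0650i → escape time 7
(row=2, col=2): c = 1.0000 + 0.0650i → escape time 2
(row=3, col=0): c = -0.3500 + -0.3375i → escape time 7
(row=3, col=1): c = 0.3250 + -0.3375i → escape time 7
(row=3, col=2): c = 1.0000 + -0.3375i → escape time 2
(row=4, col=0): c = -0.3500 + -0.7400i → escape time 7
(row=4, col=1): c = 0.3250 + -0.7400i → escape time 5
(row=4, col=2): c = 1.0000 + -0.7400i → escape time 2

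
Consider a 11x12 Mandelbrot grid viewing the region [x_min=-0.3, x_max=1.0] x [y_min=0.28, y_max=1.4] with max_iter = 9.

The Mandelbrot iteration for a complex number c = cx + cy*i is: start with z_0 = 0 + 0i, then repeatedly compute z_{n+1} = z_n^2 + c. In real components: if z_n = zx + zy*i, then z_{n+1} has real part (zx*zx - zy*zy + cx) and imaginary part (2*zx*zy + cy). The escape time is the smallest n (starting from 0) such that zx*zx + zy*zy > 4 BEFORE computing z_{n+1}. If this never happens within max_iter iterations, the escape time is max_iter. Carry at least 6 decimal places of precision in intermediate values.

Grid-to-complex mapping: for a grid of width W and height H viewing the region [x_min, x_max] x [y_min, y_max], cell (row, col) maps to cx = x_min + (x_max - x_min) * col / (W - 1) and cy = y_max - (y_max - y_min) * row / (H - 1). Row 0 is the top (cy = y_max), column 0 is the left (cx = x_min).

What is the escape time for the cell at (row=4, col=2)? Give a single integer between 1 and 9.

Answer: 9

Derivation:
z_0 = 0 + 0i, c = -0.0400 + 0.9927i
Iter 1: z = -0.0400 + 0.9927i, |z|^2 = 0.9871
Iter 2: z = -1.0239 + 0.9133i, |z|^2 = 1.8825
Iter 3: z = 0.1743 + -0.8776i, |z|^2 = 0.8005
Iter 4: z = -0.7797 + 0.6869i, |z|^2 = 1.0798
Iter 5: z = 0.0962 + -0.0785i, |z|^2 = 0.0154
Iter 6: z = -0.0369 + 0.9776i, |z|^2 = 0.9571
Iter 7: z = -0.9944 + 0.9206i, |z|^2 = 1.8363
Iter 8: z = 0.1014 + -0.8381i, |z|^2 = 0.7127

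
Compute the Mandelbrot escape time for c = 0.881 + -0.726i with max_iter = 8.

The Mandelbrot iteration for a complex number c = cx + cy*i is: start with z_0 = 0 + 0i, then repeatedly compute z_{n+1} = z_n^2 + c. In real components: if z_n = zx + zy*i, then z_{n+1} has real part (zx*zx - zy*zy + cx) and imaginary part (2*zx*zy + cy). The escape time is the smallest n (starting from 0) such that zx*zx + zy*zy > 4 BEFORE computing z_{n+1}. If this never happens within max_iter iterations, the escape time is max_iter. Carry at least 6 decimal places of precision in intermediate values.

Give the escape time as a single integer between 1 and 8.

Answer: 2

Derivation:
z_0 = 0 + 0i, c = 0.8810 + -0.7260i
Iter 1: z = 0.8810 + -0.7260i, |z|^2 = 1.3032
Iter 2: z = 1.1301 + -2.0052i, |z|^2 = 5.2980
Escaped at iteration 2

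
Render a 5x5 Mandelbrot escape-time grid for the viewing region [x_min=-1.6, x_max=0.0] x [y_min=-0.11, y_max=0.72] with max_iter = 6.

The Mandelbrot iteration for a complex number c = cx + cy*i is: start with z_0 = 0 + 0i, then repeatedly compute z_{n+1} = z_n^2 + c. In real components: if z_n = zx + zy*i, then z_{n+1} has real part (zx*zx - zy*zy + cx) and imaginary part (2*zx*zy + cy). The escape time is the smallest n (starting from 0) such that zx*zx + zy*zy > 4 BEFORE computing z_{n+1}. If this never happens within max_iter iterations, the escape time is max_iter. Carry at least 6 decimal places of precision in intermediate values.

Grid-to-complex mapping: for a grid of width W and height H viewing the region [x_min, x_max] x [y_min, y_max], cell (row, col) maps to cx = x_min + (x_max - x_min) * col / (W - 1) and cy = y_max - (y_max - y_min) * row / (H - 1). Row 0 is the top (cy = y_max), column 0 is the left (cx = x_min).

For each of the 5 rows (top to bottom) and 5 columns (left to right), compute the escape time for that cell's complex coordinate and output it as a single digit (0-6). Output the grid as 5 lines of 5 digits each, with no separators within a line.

Answer: 33466
35666
46666
66666
66666

Derivation:
(row=0, col=0): c = -1.6000 + 0.7200i → escape time 3
(row=0, col=1): c = -1.2000 + 0.7200i → escape time 3
(row=0, col=2): c = -0.8000 + 0.7200i → escape time 4
(row=0, col=3): c = -0.4000 + 0.7200i → escape time 6
(row=0, col=4): c = 0.0000 + 0.7200i → escape time 6
(row=1, col=0): c = -1.6000 + 0.5125i → escape time 3
(row=1, col=1): c = -1.2000 + 0.5125i → escape time 5
(row=1, col=2): c = -0.8000 + 0.5125i → escape time 6
(row=1, col=3): c = -0.4000 + 0.5125i → escape time 6
(row=1, col=4): c = 0.0000 + 0.5125i → escape time 6
(row=2, col=0): c = -1.6000 + 0.3050i → escape time 4
(row=2, col=1): c = -1.2000 + 0.3050i → escape time 6
(row=2, col=2): c = -0.8000 + 0.3050i → escape time 6
(row=2, col=3): c = -0.4000 + 0.3050i → escape time 6
(row=2, col=4): c = 0.0000 + 0.3050i → escape time 6
(row=3, col=0): c = -1.6000 + 0.0975i → escape time 6
(row=3, col=1): c = -1.2000 + 0.0975i → escape time 6
(row=3, col=2): c = -0.8000 + 0.0975i → escape time 6
(row=3, col=3): c = -0.4000 + 0.0975i → escape time 6
(row=3, col=4): c = 0.0000 + 0.0975i → escape time 6
(row=4, col=0): c = -1.6000 + -0.1100i → escape time 6
(row=4, col=1): c = -1.2000 + -0.1100i → escape time 6
(row=4, col=2): c = -0.8000 + -0.1100i → escape time 6
(row=4, col=3): c = -0.4000 + -0.1100i → escape time 6
(row=4, col=4): c = 0.0000 + -0.1100i → escape time 6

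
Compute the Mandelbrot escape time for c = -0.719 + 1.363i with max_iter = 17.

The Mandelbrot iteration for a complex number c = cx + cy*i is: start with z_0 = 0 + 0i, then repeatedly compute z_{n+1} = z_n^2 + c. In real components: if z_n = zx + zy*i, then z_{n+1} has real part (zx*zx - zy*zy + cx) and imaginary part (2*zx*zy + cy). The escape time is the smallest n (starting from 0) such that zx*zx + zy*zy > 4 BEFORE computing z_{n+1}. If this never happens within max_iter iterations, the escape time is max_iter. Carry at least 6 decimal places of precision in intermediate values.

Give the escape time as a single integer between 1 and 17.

z_0 = 0 + 0i, c = -0.7190 + 1.3630i
Iter 1: z = -0.7190 + 1.3630i, |z|^2 = 2.3747
Iter 2: z = -2.0598 + -0.5970i, |z|^2 = 4.5992
Escaped at iteration 2

Answer: 2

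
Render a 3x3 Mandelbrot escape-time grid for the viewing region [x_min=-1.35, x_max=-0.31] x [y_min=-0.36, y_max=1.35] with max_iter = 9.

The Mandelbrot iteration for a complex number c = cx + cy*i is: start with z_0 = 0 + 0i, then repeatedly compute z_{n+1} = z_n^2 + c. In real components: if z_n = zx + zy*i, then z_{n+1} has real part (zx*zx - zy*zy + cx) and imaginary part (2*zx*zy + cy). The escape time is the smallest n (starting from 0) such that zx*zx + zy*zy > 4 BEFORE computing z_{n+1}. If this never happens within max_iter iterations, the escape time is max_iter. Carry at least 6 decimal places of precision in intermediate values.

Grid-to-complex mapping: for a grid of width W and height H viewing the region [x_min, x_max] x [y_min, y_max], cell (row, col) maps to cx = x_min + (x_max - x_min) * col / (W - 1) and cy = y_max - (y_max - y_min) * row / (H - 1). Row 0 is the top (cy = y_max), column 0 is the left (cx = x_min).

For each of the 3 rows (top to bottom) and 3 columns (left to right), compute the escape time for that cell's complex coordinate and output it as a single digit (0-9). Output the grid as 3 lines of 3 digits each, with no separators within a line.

Answer: 222
369
689

Derivation:
(row=0, col=0): c = -1.3500 + 1.3500i → escape time 2
(row=0, col=1): c = -0.8300 + 1.3500i → escape time 2
(row=0, col=2): c = -0.3100 + 1.3500i → escape time 2
(row=1, col=0): c = -1.3500 + 0.4950i → escape time 3
(row=1, col=1): c = -0.8300 + 0.4950i → escape time 6
(row=1, col=2): c = -0.3100 + 0.4950i → escape time 9
(row=2, col=0): c = -1.3500 + -0.3600i → escape time 6
(row=2, col=1): c = -0.8300 + -0.3600i → escape time 8
(row=2, col=2): c = -0.3100 + -0.3600i → escape time 9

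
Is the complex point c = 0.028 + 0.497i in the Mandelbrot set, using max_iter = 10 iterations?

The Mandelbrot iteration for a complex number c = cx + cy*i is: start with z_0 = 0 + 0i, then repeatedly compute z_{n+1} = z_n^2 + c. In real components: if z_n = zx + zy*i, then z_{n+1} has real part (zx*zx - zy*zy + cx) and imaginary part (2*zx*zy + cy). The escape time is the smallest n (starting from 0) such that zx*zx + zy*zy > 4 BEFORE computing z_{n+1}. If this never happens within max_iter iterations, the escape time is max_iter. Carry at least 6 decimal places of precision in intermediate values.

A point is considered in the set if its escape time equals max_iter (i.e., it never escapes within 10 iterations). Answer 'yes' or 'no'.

Answer: yes

Derivation:
z_0 = 0 + 0i, c = 0.0280 + 0.4970i
Iter 1: z = 0.0280 + 0.4970i, |z|^2 = 0.2478
Iter 2: z = -0.2182 + 0.5248i, |z|^2 = 0.3231
Iter 3: z = -0.1998 + 0.2679i, |z|^2 = 0.1117
Iter 4: z = -0.0039 + 0.3899i, |z|^2 = 0.1521
Iter 5: z = -0.1240 + 0.4940i, |z|^2 = 0.2594
Iter 6: z = -0.2006 + 0.3745i, |z|^2 = 0.1805
Iter 7: z = -0.0720 + 0.3467i, |z|^2 = 0.1254
Iter 8: z = -0.0870 + 0.4471i, |z|^2 = 0.2075
Iter 9: z = -0.1643 + 0.4192i, |z|^2 = 0.2027
Did not escape in 10 iterations → in set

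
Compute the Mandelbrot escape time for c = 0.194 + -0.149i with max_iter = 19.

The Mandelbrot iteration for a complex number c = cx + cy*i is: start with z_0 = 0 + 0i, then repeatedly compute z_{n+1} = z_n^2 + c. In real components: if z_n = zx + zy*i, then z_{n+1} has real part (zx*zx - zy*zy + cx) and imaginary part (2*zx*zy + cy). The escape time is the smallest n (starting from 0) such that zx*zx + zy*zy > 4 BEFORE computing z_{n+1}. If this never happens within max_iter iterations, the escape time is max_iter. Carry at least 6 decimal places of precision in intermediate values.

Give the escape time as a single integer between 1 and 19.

Answer: 19

Derivation:
z_0 = 0 + 0i, c = 0.1940 + -0.1490i
Iter 1: z = 0.1940 + -0.1490i, |z|^2 = 0.0598
Iter 2: z = 0.2094 + -0.2068i, |z|^2 = 0.0866
Iter 3: z = 0.1951 + -0.2356i, |z|^2 = 0.0936
Iter 4: z = 0.1765 + -0.2409i, |z|^2 = 0.0892
Iter 5: z = 0.1671 + -0.2341i, |z|^2 = 0.0827
Iter 6: z = 0.1671 + -0.2272i, |z|^2 = 0.0796
Iter 7: z = 0.1703 + -0.2250i, |z|^2 = 0.0796
Iter 8: z = 0.1724 + -0.2256i, |z|^2 = 0.0806
Iter 9: z = 0.1728 + -0.2268i, |z|^2 = 0.0813
Iter 10: z = 0.1724 + -0.2274i, |z|^2 = 0.0814
Iter 11: z = 0.1720 + -0.2274i, |z|^2 = 0.0813
Iter 12: z = 0.1719 + -0.2272i, |z|^2 = 0.0812
Iter 13: z = 0.1719 + -0.2271i, |z|^2 = 0.0811
Iter 14: z = 0.1720 + -0.2271i, |z|^2 = 0.0811
Iter 15: z = 0.1720 + -0.2271i, |z|^2 = 0.0812
Iter 16: z = 0.1720 + -0.2271i, |z|^2 = 0.0812
Iter 17: z = 0.1720 + -0.2271i, |z|^2 = 0.0812
Iter 18: z = 0.1720 + -0.2271i, |z|^2 = 0.0812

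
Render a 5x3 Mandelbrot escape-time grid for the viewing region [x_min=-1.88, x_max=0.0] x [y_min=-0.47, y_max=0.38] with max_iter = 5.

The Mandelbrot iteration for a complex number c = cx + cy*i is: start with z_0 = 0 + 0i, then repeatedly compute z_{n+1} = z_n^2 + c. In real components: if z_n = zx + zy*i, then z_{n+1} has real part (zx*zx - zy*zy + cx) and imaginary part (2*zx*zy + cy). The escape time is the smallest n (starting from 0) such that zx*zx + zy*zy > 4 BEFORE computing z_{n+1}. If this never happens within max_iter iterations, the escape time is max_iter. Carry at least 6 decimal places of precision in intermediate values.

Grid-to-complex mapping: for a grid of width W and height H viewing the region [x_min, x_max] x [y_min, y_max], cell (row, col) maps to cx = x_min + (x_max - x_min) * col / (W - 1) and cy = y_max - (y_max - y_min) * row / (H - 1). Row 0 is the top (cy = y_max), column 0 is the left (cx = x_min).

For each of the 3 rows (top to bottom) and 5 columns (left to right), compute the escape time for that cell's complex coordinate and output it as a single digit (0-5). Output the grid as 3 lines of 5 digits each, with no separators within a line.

Answer: 35555
55555
33555

Derivation:
(row=0, col=0): c = -1.8800 + 0.3800i → escape time 3
(row=0, col=1): c = -1.4100 + 0.3800i → escape time 5
(row=0, col=2): c = -0.9400 + 0.3800i → escape time 5
(row=0, col=3): c = -0.4700 + 0.3800i → escape time 5
(row=0, col=4): c = 0.0000 + 0.3800i → escape time 5
(row=1, col=0): c = -1.8800 + -0.0450i → escape time 5
(row=1, col=1): c = -1.4100 + -0.0450i → escape time 5
(row=1, col=2): c = -0.9400 + -0.0450i → escape time 5
(row=1, col=3): c = -0.4700 + -0.0450i → escape time 5
(row=1, col=4): c = 0.0000 + -0.0450i → escape time 5
(row=2, col=0): c = -1.8800 + -0.4700i → escape time 3
(row=2, col=1): c = -1.4100 + -0.4700i → escape time 3
(row=2, col=2): c = -0.9400 + -0.4700i → escape time 5
(row=2, col=3): c = -0.4700 + -0.4700i → escape time 5
(row=2, col=4): c = 0.0000 + -0.4700i → escape time 5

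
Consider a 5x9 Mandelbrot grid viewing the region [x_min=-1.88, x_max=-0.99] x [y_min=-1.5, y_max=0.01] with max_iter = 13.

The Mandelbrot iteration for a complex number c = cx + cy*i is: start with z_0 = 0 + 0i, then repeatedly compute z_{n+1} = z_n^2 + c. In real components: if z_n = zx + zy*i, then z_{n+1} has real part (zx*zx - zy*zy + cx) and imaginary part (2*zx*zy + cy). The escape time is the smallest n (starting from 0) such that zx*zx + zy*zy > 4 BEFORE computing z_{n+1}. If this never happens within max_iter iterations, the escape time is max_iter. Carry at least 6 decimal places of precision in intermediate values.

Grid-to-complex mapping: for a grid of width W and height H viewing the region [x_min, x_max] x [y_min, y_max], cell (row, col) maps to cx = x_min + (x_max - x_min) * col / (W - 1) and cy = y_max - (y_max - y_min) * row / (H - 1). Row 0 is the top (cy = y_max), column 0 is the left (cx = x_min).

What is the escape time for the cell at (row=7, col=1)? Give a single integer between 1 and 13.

z_0 = 0 + 0i, c = -1.6575 + -1.3113i
Iter 1: z = -1.6575 + -1.3113i, |z|^2 = 4.4667
Escaped at iteration 1

Answer: 1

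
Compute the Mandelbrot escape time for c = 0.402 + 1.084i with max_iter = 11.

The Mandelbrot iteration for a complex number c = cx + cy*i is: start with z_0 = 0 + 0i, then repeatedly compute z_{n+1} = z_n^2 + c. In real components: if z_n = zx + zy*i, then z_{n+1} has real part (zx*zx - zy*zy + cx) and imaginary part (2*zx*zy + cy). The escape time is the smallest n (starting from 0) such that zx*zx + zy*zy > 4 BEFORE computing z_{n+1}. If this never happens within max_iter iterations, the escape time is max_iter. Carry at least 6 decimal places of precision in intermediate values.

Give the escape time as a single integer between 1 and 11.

z_0 = 0 + 0i, c = 0.4020 + 1.0840i
Iter 1: z = 0.4020 + 1.0840i, |z|^2 = 1.3367
Iter 2: z = -0.6115 + 1.9555i, |z|^2 = 4.1980
Escaped at iteration 2

Answer: 2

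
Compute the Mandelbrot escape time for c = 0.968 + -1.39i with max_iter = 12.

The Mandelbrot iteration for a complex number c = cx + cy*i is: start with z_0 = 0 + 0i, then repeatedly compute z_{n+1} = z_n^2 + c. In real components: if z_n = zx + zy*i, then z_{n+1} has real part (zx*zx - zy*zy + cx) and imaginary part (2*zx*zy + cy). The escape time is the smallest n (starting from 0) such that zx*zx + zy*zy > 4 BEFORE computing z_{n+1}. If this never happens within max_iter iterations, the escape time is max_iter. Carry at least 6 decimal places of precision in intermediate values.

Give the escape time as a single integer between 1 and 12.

Answer: 2

Derivation:
z_0 = 0 + 0i, c = 0.9680 + -1.3900i
Iter 1: z = 0.9680 + -1.3900i, |z|^2 = 2.8691
Iter 2: z = -0.0271 + -4.0810i, |z|^2 = 16.6556
Escaped at iteration 2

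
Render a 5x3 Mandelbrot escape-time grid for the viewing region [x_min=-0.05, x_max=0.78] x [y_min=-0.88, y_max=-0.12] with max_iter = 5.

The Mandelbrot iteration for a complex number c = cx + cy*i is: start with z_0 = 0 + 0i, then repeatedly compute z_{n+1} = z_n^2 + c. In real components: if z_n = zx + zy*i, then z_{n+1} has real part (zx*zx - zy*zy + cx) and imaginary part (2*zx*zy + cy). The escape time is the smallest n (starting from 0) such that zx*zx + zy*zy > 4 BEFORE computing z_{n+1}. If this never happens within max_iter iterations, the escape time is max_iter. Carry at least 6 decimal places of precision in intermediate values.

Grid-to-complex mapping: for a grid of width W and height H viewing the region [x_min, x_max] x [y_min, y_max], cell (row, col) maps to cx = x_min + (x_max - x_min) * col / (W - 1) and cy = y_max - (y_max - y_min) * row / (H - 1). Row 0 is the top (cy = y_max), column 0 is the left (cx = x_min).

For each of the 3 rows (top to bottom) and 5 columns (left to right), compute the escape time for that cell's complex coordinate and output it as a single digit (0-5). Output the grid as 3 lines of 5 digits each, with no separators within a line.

Answer: 55543
55543
55432

Derivation:
(row=0, col=0): c = -0.0500 + -0.1200i → escape time 5
(row=0, col=1): c = 0.1575 + -0.1200i → escape time 5
(row=0, col=2): c = 0.3650 + -0.1200i → escape time 5
(row=0, col=3): c = 0.5725 + -0.1200i → escape time 4
(row=0, col=4): c = 0.7800 + -0.1200i → escape time 3
(row=1, col=0): c = -0.0500 + -0.5000i → escape time 5
(row=1, col=1): c = 0.1575 + -0.5000i → escape time 5
(row=1, col=2): c = 0.3650 + -0.5000i → escape time 5
(row=1, col=3): c = 0.5725 + -0.5000i → escape time 4
(row=1, col=4): c = 0.7800 + -0.5000i → escape time 3
(row=2, col=0): c = -0.0500 + -0.8800i → escape time 5
(row=2, col=1): c = 0.1575 + -0.8800i → escape time 5
(row=2, col=2): c = 0.3650 + -0.8800i → escape time 4
(row=2, col=3): c = 0.5725 + -0.8800i → escape time 3
(row=2, col=4): c = 0.7800 + -0.8800i → escape time 2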